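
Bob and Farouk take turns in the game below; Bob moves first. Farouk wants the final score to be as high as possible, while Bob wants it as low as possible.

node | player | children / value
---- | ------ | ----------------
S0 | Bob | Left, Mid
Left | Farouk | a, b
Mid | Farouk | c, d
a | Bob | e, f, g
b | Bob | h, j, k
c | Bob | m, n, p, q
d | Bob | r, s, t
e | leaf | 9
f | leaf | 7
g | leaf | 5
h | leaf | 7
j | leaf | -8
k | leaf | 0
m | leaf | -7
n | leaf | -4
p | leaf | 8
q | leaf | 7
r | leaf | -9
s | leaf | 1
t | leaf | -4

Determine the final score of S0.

a (Bob): min(9, 7, 5) = 5
b (Bob): min(7, -8, 0) = -8
Left (Farouk): max(5, -8) = 5
c (Bob): min(-7, -4, 8, 7) = -7
d (Bob): min(-9, 1, -4) = -9
Mid (Farouk): max(-7, -9) = -7
S0 (Bob): min(5, -7) = -7

-7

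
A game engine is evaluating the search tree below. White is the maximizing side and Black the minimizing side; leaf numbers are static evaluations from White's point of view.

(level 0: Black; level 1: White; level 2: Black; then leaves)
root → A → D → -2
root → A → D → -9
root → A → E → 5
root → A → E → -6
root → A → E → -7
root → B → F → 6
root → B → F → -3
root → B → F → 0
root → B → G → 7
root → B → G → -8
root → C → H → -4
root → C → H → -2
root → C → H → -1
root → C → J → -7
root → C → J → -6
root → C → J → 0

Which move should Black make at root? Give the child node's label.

D (Black): min(-2, -9) = -9
E (Black): min(5, -6, -7) = -7
A (White): max(-9, -7) = -7
F (Black): min(6, -3, 0) = -3
G (Black): min(7, -8) = -8
B (White): max(-3, -8) = -3
H (Black): min(-4, -2, -1) = -4
J (Black): min(-7, -6, 0) = -7
C (White): max(-4, -7) = -4
root (Black): min(-7, -3, -4) = -7
Black at root wants the lowest of {A=-7, B=-3, C=-4}, so chooses A.

A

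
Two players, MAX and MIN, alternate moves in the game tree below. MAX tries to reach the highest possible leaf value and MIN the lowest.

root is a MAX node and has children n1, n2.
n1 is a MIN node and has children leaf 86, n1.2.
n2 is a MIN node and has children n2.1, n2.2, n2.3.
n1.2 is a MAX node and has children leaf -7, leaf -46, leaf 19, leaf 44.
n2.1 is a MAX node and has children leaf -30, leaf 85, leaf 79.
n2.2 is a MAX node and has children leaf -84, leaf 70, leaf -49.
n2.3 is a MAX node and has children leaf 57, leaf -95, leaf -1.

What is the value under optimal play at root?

57

n1.2 (MAX): max(-7, -46, 19, 44) = 44
n1 (MIN): min(86, 44) = 44
n2.1 (MAX): max(-30, 85, 79) = 85
n2.2 (MAX): max(-84, 70, -49) = 70
n2.3 (MAX): max(57, -95, -1) = 57
n2 (MIN): min(85, 70, 57) = 57
root (MAX): max(44, 57) = 57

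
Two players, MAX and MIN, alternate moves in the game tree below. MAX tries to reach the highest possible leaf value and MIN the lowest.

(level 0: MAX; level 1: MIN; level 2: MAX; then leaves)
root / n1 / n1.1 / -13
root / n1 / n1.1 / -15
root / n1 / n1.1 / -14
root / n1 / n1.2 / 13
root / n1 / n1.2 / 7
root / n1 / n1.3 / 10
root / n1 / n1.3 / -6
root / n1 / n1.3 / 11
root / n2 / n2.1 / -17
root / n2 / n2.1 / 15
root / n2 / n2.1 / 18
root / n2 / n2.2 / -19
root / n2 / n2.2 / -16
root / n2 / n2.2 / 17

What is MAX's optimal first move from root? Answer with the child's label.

n1.1 (MAX): max(-13, -15, -14) = -13
n1.2 (MAX): max(13, 7) = 13
n1.3 (MAX): max(10, -6, 11) = 11
n1 (MIN): min(-13, 13, 11) = -13
n2.1 (MAX): max(-17, 15, 18) = 18
n2.2 (MAX): max(-19, -16, 17) = 17
n2 (MIN): min(18, 17) = 17
root (MAX): max(-13, 17) = 17
MAX at root wants the highest of {n1=-13, n2=17}, so chooses n2.

n2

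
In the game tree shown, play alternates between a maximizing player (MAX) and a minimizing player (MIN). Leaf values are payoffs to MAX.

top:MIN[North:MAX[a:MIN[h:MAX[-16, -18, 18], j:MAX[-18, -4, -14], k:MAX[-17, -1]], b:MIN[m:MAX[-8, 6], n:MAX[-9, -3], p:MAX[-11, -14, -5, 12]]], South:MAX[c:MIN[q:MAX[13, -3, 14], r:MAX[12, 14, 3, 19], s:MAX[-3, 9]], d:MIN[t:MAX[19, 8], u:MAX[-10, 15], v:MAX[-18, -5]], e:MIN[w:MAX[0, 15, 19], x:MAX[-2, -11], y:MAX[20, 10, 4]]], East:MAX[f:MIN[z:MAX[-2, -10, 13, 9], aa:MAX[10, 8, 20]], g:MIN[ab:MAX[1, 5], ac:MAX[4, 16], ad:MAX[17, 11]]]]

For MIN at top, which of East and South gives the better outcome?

South

z (MAX): max(-2, -10, 13, 9) = 13
aa (MAX): max(10, 8, 20) = 20
f (MIN): min(13, 20) = 13
ab (MAX): max(1, 5) = 5
ac (MAX): max(4, 16) = 16
ad (MAX): max(17, 11) = 17
g (MIN): min(5, 16, 17) = 5
East (MAX): max(13, 5) = 13
q (MAX): max(13, -3, 14) = 14
r (MAX): max(12, 14, 3, 19) = 19
s (MAX): max(-3, 9) = 9
c (MIN): min(14, 19, 9) = 9
t (MAX): max(19, 8) = 19
u (MAX): max(-10, 15) = 15
v (MAX): max(-18, -5) = -5
d (MIN): min(19, 15, -5) = -5
w (MAX): max(0, 15, 19) = 19
x (MAX): max(-2, -11) = -2
y (MAX): max(20, 10, 4) = 20
e (MIN): min(19, -2, 20) = -2
South (MAX): max(9, -5, -2) = 9
MIN prefers the lower value; East=13, South=9. South is better since 9 < 13.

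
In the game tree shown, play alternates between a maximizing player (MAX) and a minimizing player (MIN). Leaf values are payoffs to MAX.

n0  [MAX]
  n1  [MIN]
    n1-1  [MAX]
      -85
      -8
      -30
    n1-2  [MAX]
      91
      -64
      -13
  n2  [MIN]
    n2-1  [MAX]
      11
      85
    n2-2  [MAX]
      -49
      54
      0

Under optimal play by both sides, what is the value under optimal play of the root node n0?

n1-1 (MAX): max(-85, -8, -30) = -8
n1-2 (MAX): max(91, -64, -13) = 91
n1 (MIN): min(-8, 91) = -8
n2-1 (MAX): max(11, 85) = 85
n2-2 (MAX): max(-49, 54, 0) = 54
n2 (MIN): min(85, 54) = 54
n0 (MAX): max(-8, 54) = 54

54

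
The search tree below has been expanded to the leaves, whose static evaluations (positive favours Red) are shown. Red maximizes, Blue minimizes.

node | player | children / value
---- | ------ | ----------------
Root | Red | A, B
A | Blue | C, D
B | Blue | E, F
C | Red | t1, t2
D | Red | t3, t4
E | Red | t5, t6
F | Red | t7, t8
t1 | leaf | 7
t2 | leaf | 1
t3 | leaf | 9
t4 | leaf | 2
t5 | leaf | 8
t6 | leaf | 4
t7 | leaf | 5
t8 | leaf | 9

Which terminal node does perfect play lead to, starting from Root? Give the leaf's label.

C (Red): max(7, 1) = 7
D (Red): max(9, 2) = 9
A (Blue): min(7, 9) = 7
E (Red): max(8, 4) = 8
F (Red): max(5, 9) = 9
B (Blue): min(8, 9) = 8
Root (Red): max(7, 8) = 8
At Root, Red picks B (highest: 8).
At B, Blue picks E (lowest: 8).
At E, Red picks t5 (highest: 8).
Terminal value 8.

t5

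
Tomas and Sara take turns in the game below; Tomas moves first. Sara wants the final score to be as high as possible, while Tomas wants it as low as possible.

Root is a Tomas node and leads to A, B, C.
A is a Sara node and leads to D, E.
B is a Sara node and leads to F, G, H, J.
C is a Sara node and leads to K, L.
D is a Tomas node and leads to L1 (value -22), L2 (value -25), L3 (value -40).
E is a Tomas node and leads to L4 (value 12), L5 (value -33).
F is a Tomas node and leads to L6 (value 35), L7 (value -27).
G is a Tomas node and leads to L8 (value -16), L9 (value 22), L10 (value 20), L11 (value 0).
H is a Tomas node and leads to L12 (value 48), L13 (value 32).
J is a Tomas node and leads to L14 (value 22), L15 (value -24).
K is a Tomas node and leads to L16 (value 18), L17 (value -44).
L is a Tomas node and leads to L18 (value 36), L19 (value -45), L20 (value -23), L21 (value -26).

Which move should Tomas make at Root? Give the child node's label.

C

D (Tomas): min(-22, -25, -40) = -40
E (Tomas): min(12, -33) = -33
A (Sara): max(-40, -33) = -33
F (Tomas): min(35, -27) = -27
G (Tomas): min(-16, 22, 20, 0) = -16
H (Tomas): min(48, 32) = 32
J (Tomas): min(22, -24) = -24
B (Sara): max(-27, -16, 32, -24) = 32
K (Tomas): min(18, -44) = -44
L (Tomas): min(36, -45, -23, -26) = -45
C (Sara): max(-44, -45) = -44
Root (Tomas): min(-33, 32, -44) = -44
Tomas at Root wants the lowest of {A=-33, B=32, C=-44}, so chooses C.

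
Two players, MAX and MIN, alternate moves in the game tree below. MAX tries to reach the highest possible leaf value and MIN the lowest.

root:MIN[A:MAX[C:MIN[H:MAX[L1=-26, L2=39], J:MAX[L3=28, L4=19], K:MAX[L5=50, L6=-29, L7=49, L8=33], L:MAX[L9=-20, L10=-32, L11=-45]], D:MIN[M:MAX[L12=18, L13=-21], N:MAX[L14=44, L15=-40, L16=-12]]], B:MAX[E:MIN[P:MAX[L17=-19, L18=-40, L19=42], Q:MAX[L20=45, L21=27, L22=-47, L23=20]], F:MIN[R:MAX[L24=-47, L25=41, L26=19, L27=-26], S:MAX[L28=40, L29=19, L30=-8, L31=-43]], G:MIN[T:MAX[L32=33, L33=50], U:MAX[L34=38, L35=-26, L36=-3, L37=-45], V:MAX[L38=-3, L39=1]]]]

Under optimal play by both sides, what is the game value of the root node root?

18

H (MAX): max(-26, 39) = 39
J (MAX): max(28, 19) = 28
K (MAX): max(50, -29, 49, 33) = 50
L (MAX): max(-20, -32, -45) = -20
C (MIN): min(39, 28, 50, -20) = -20
M (MAX): max(18, -21) = 18
N (MAX): max(44, -40, -12) = 44
D (MIN): min(18, 44) = 18
A (MAX): max(-20, 18) = 18
P (MAX): max(-19, -40, 42) = 42
Q (MAX): max(45, 27, -47, 20) = 45
E (MIN): min(42, 45) = 42
R (MAX): max(-47, 41, 19, -26) = 41
S (MAX): max(40, 19, -8, -43) = 40
F (MIN): min(41, 40) = 40
T (MAX): max(33, 50) = 50
U (MAX): max(38, -26, -3, -45) = 38
V (MAX): max(-3, 1) = 1
G (MIN): min(50, 38, 1) = 1
B (MAX): max(42, 40, 1) = 42
root (MIN): min(18, 42) = 18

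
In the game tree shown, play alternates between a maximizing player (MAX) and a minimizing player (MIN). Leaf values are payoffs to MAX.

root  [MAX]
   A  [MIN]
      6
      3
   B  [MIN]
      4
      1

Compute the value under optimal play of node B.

1

B (MIN): min(4, 1) = 1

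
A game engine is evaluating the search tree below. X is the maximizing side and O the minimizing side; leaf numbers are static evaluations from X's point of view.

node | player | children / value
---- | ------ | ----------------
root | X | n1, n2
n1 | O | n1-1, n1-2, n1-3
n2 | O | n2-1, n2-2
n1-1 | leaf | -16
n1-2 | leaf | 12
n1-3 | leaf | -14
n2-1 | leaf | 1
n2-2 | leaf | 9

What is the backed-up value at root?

1

n1 (O): min(-16, 12, -14) = -16
n2 (O): min(1, 9) = 1
root (X): max(-16, 1) = 1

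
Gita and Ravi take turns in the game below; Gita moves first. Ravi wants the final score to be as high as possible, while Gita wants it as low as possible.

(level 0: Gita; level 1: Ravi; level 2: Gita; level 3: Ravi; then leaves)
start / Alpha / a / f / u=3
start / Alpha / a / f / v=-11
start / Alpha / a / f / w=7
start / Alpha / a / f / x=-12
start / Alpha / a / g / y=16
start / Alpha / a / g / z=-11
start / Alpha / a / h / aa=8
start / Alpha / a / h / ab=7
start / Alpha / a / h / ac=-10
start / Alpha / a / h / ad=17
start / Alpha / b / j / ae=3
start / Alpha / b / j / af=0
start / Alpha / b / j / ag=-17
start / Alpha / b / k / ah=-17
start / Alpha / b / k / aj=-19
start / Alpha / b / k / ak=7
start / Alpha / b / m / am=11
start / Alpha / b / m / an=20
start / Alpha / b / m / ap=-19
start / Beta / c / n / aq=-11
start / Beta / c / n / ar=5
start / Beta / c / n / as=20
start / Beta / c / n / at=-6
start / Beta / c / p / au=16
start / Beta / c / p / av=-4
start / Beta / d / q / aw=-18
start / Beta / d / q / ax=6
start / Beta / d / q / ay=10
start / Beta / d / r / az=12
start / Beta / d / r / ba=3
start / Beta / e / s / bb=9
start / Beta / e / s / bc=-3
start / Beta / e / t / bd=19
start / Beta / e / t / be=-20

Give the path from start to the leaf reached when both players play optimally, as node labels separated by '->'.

f (Ravi): max(3, -11, 7, -12) = 7
g (Ravi): max(16, -11) = 16
h (Ravi): max(8, 7, -10, 17) = 17
a (Gita): min(7, 16, 17) = 7
j (Ravi): max(3, 0, -17) = 3
k (Ravi): max(-17, -19, 7) = 7
m (Ravi): max(11, 20, -19) = 20
b (Gita): min(3, 7, 20) = 3
Alpha (Ravi): max(7, 3) = 7
n (Ravi): max(-11, 5, 20, -6) = 20
p (Ravi): max(16, -4) = 16
c (Gita): min(20, 16) = 16
q (Ravi): max(-18, 6, 10) = 10
r (Ravi): max(12, 3) = 12
d (Gita): min(10, 12) = 10
s (Ravi): max(9, -3) = 9
t (Ravi): max(19, -20) = 19
e (Gita): min(9, 19) = 9
Beta (Ravi): max(16, 10, 9) = 16
start (Gita): min(7, 16) = 7
At start, Gita picks Alpha (lowest: 7).
At Alpha, Ravi picks a (highest: 7).
At a, Gita picks f (lowest: 7).
At f, Ravi picks w (highest: 7).
Terminal value 7.

start -> Alpha -> a -> f -> w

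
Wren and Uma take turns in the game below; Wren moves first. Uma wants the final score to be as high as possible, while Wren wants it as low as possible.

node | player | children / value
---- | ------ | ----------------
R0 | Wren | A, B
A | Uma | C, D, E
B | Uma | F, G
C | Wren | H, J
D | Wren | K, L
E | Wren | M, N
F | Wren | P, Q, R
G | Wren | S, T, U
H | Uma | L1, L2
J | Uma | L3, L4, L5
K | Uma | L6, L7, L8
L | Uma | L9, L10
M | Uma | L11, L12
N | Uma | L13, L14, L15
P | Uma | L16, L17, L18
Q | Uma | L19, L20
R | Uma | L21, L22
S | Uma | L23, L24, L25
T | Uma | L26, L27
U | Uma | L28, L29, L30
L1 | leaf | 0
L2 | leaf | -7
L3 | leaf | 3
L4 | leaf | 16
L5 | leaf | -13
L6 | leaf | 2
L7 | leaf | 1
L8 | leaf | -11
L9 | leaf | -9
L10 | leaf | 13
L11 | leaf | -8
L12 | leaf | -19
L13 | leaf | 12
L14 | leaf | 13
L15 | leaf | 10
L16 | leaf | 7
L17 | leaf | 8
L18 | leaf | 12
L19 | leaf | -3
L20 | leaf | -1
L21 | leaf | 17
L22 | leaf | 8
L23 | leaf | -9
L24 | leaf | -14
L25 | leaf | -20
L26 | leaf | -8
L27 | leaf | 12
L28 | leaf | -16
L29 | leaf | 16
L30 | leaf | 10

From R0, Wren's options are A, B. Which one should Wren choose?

B

H (Uma): max(0, -7) = 0
J (Uma): max(3, 16, -13) = 16
C (Wren): min(0, 16) = 0
K (Uma): max(2, 1, -11) = 2
L (Uma): max(-9, 13) = 13
D (Wren): min(2, 13) = 2
M (Uma): max(-8, -19) = -8
N (Uma): max(12, 13, 10) = 13
E (Wren): min(-8, 13) = -8
A (Uma): max(0, 2, -8) = 2
P (Uma): max(7, 8, 12) = 12
Q (Uma): max(-3, -1) = -1
R (Uma): max(17, 8) = 17
F (Wren): min(12, -1, 17) = -1
S (Uma): max(-9, -14, -20) = -9
T (Uma): max(-8, 12) = 12
U (Uma): max(-16, 16, 10) = 16
G (Wren): min(-9, 12, 16) = -9
B (Uma): max(-1, -9) = -1
R0 (Wren): min(2, -1) = -1
Wren at R0 wants the lowest of {A=2, B=-1}, so chooses B.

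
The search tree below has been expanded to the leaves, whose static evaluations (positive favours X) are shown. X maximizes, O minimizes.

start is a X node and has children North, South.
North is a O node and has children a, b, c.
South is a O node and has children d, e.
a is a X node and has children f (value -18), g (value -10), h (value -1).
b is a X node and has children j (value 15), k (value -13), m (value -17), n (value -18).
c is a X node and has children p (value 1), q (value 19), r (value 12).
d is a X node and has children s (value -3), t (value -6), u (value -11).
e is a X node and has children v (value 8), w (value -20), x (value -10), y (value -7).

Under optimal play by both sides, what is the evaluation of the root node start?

-1

a (X): max(-18, -10, -1) = -1
b (X): max(15, -13, -17, -18) = 15
c (X): max(1, 19, 12) = 19
North (O): min(-1, 15, 19) = -1
d (X): max(-3, -6, -11) = -3
e (X): max(8, -20, -10, -7) = 8
South (O): min(-3, 8) = -3
start (X): max(-1, -3) = -1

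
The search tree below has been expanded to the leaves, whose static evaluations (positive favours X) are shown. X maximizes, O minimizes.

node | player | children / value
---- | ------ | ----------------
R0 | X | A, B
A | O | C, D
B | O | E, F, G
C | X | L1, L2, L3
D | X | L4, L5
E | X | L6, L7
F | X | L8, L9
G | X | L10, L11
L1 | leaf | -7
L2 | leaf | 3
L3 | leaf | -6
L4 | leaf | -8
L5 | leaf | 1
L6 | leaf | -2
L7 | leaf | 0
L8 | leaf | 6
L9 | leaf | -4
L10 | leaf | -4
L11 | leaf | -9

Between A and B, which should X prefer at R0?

C (X): max(-7, 3, -6) = 3
D (X): max(-8, 1) = 1
A (O): min(3, 1) = 1
E (X): max(-2, 0) = 0
F (X): max(6, -4) = 6
G (X): max(-4, -9) = -4
B (O): min(0, 6, -4) = -4
X prefers the higher value; A=1, B=-4. A is better since 1 > -4.

A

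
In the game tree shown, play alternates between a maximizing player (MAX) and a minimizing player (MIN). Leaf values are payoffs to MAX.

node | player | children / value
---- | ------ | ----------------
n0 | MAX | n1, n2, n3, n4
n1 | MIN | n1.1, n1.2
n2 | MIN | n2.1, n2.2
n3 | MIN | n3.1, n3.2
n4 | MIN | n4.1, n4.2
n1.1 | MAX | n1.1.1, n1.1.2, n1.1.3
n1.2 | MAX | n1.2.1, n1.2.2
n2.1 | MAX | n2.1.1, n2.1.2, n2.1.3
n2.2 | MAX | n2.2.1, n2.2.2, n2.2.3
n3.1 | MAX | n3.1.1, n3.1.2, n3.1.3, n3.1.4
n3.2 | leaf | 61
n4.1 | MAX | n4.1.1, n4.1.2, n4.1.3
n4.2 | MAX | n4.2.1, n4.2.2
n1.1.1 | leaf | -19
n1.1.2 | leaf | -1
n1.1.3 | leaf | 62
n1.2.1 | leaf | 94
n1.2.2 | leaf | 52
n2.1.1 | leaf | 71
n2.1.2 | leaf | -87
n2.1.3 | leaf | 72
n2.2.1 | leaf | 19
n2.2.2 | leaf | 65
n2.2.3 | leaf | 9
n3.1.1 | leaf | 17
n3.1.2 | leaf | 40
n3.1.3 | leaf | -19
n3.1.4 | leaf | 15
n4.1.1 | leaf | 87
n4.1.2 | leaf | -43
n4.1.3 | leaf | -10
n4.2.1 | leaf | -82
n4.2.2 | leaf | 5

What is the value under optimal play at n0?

65

n1.1 (MAX): max(-19, -1, 62) = 62
n1.2 (MAX): max(94, 52) = 94
n1 (MIN): min(62, 94) = 62
n2.1 (MAX): max(71, -87, 72) = 72
n2.2 (MAX): max(19, 65, 9) = 65
n2 (MIN): min(72, 65) = 65
n3.1 (MAX): max(17, 40, -19, 15) = 40
n3 (MIN): min(40, 61) = 40
n4.1 (MAX): max(87, -43, -10) = 87
n4.2 (MAX): max(-82, 5) = 5
n4 (MIN): min(87, 5) = 5
n0 (MAX): max(62, 65, 40, 5) = 65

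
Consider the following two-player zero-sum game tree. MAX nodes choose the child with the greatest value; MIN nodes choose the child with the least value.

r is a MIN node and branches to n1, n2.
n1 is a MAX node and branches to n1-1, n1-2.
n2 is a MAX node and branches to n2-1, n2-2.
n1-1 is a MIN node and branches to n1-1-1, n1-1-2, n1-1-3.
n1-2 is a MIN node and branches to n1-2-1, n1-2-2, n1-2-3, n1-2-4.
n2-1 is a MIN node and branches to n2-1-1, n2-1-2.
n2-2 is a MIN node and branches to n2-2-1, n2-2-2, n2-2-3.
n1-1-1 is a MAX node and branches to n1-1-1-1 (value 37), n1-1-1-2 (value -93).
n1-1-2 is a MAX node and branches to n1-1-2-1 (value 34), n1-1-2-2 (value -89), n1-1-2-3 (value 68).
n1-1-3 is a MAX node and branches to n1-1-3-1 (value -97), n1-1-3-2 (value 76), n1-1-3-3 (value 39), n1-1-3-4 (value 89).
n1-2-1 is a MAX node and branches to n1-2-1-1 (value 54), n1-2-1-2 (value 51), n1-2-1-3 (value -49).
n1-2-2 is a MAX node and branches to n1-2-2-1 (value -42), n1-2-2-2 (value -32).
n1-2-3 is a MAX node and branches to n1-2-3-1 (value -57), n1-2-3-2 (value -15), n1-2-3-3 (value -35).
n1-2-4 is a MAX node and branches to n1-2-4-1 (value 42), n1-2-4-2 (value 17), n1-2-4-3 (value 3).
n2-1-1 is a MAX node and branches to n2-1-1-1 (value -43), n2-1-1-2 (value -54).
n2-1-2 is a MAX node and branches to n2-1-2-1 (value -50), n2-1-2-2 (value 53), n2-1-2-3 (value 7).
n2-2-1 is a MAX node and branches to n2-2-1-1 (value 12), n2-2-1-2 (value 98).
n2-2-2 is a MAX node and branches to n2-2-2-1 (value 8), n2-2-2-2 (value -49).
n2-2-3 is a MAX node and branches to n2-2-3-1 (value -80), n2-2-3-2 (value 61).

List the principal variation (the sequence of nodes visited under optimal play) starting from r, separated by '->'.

r -> n2 -> n2-2 -> n2-2-2 -> n2-2-2-1

n1-1-1 (MAX): max(37, -93) = 37
n1-1-2 (MAX): max(34, -89, 68) = 68
n1-1-3 (MAX): max(-97, 76, 39, 89) = 89
n1-1 (MIN): min(37, 68, 89) = 37
n1-2-1 (MAX): max(54, 51, -49) = 54
n1-2-2 (MAX): max(-42, -32) = -32
n1-2-3 (MAX): max(-57, -15, -35) = -15
n1-2-4 (MAX): max(42, 17, 3) = 42
n1-2 (MIN): min(54, -32, -15, 42) = -32
n1 (MAX): max(37, -32) = 37
n2-1-1 (MAX): max(-43, -54) = -43
n2-1-2 (MAX): max(-50, 53, 7) = 53
n2-1 (MIN): min(-43, 53) = -43
n2-2-1 (MAX): max(12, 98) = 98
n2-2-2 (MAX): max(8, -49) = 8
n2-2-3 (MAX): max(-80, 61) = 61
n2-2 (MIN): min(98, 8, 61) = 8
n2 (MAX): max(-43, 8) = 8
r (MIN): min(37, 8) = 8
At r, MIN picks n2 (lowest: 8).
At n2, MAX picks n2-2 (highest: 8).
At n2-2, MIN picks n2-2-2 (lowest: 8).
At n2-2-2, MAX picks n2-2-2-1 (highest: 8).
Terminal value 8.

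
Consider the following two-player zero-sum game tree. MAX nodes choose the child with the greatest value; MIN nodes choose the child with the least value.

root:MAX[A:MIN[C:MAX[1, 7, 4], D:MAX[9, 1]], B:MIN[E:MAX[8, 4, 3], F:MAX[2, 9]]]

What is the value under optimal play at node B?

8

E (MAX): max(8, 4, 3) = 8
F (MAX): max(2, 9) = 9
B (MIN): min(8, 9) = 8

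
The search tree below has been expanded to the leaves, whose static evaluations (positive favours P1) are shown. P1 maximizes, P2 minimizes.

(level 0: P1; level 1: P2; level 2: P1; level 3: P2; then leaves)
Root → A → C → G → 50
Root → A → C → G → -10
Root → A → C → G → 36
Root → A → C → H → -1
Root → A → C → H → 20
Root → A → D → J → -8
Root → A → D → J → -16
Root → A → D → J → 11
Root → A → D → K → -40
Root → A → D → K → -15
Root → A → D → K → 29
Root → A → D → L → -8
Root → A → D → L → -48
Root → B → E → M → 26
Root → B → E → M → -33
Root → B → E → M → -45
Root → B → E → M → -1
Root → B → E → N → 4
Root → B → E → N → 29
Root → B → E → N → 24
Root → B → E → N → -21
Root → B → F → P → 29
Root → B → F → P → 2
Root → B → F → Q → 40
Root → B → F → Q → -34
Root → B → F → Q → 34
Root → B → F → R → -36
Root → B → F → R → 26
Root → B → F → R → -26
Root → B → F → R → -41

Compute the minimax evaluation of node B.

M (P2): min(26, -33, -45, -1) = -45
N (P2): min(4, 29, 24, -21) = -21
E (P1): max(-45, -21) = -21
P (P2): min(29, 2) = 2
Q (P2): min(40, -34, 34) = -34
R (P2): min(-36, 26, -26, -41) = -41
F (P1): max(2, -34, -41) = 2
B (P2): min(-21, 2) = -21

-21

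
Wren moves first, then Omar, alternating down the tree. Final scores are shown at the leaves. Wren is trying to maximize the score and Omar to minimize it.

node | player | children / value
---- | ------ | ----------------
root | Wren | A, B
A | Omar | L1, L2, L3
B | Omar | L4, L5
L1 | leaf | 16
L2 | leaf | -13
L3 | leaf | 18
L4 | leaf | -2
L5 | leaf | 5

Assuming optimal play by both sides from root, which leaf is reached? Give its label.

A (Omar): min(16, -13, 18) = -13
B (Omar): min(-2, 5) = -2
root (Wren): max(-13, -2) = -2
At root, Wren picks B (highest: -2).
At B, Omar picks L4 (lowest: -2).
Terminal value -2.

L4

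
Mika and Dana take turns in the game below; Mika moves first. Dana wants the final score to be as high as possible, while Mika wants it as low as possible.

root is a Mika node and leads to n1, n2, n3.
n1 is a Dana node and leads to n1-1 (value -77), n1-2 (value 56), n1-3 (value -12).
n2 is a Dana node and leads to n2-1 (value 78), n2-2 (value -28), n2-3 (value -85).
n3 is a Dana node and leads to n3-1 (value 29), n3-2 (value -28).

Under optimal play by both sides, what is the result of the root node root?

29

n1 (Dana): max(-77, 56, -12) = 56
n2 (Dana): max(78, -28, -85) = 78
n3 (Dana): max(29, -28) = 29
root (Mika): min(56, 78, 29) = 29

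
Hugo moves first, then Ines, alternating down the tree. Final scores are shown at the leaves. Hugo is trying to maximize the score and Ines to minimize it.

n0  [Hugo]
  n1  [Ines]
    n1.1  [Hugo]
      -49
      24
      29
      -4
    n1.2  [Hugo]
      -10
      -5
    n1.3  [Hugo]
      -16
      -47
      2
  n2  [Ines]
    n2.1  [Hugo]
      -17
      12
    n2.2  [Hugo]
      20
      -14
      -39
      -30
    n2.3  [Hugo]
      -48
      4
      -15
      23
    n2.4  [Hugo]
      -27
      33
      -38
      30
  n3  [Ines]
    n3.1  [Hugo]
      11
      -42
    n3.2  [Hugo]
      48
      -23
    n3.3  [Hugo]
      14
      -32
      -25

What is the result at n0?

n1.1 (Hugo): max(-49, 24, 29, -4) = 29
n1.2 (Hugo): max(-10, -5) = -5
n1.3 (Hugo): max(-16, -47, 2) = 2
n1 (Ines): min(29, -5, 2) = -5
n2.1 (Hugo): max(-17, 12) = 12
n2.2 (Hugo): max(20, -14, -39, -30) = 20
n2.3 (Hugo): max(-48, 4, -15, 23) = 23
n2.4 (Hugo): max(-27, 33, -38, 30) = 33
n2 (Ines): min(12, 20, 23, 33) = 12
n3.1 (Hugo): max(11, -42) = 11
n3.2 (Hugo): max(48, -23) = 48
n3.3 (Hugo): max(14, -32, -25) = 14
n3 (Ines): min(11, 48, 14) = 11
n0 (Hugo): max(-5, 12, 11) = 12

12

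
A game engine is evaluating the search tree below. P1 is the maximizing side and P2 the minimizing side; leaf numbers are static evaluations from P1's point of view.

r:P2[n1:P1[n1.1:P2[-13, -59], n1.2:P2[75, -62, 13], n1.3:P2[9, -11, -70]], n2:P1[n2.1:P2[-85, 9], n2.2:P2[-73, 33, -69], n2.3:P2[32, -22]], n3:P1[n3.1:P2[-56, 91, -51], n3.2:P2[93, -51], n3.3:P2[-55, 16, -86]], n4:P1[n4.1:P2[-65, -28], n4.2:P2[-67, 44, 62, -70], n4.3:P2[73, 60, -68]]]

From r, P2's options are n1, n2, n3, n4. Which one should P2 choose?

n4

n1.1 (P2): min(-13, -59) = -59
n1.2 (P2): min(75, -62, 13) = -62
n1.3 (P2): min(9, -11, -70) = -70
n1 (P1): max(-59, -62, -70) = -59
n2.1 (P2): min(-85, 9) = -85
n2.2 (P2): min(-73, 33, -69) = -73
n2.3 (P2): min(32, -22) = -22
n2 (P1): max(-85, -73, -22) = -22
n3.1 (P2): min(-56, 91, -51) = -56
n3.2 (P2): min(93, -51) = -51
n3.3 (P2): min(-55, 16, -86) = -86
n3 (P1): max(-56, -51, -86) = -51
n4.1 (P2): min(-65, -28) = -65
n4.2 (P2): min(-67, 44, 62, -70) = -70
n4.3 (P2): min(73, 60, -68) = -68
n4 (P1): max(-65, -70, -68) = -65
r (P2): min(-59, -22, -51, -65) = -65
P2 at r wants the lowest of {n1=-59, n2=-22, n3=-51, n4=-65}, so chooses n4.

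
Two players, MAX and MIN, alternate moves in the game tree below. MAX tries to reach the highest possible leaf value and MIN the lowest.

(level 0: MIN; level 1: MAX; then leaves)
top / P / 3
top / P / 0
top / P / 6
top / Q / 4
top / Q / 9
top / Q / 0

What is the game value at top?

6

P (MAX): max(3, 0, 6) = 6
Q (MAX): max(4, 9, 0) = 9
top (MIN): min(6, 9) = 6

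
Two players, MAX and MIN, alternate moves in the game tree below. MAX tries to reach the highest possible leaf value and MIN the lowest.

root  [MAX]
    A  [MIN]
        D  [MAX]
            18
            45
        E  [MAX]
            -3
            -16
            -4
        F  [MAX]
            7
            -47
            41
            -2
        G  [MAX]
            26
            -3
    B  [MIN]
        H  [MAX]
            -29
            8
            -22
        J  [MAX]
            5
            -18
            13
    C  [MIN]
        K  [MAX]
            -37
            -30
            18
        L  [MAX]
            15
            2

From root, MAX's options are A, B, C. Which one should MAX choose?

C

D (MAX): max(18, 45) = 45
E (MAX): max(-3, -16, -4) = -3
F (MAX): max(7, -47, 41, -2) = 41
G (MAX): max(26, -3) = 26
A (MIN): min(45, -3, 41, 26) = -3
H (MAX): max(-29, 8, -22) = 8
J (MAX): max(5, -18, 13) = 13
B (MIN): min(8, 13) = 8
K (MAX): max(-37, -30, 18) = 18
L (MAX): max(15, 2) = 15
C (MIN): min(18, 15) = 15
root (MAX): max(-3, 8, 15) = 15
MAX at root wants the highest of {A=-3, B=8, C=15}, so chooses C.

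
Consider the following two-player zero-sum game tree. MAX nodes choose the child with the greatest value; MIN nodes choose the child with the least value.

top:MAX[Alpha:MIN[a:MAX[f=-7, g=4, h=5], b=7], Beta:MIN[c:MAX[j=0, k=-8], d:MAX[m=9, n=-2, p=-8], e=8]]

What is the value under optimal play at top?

5

a (MAX): max(-7, 4, 5) = 5
Alpha (MIN): min(5, 7) = 5
c (MAX): max(0, -8) = 0
d (MAX): max(9, -2, -8) = 9
Beta (MIN): min(0, 9, 8) = 0
top (MAX): max(5, 0) = 5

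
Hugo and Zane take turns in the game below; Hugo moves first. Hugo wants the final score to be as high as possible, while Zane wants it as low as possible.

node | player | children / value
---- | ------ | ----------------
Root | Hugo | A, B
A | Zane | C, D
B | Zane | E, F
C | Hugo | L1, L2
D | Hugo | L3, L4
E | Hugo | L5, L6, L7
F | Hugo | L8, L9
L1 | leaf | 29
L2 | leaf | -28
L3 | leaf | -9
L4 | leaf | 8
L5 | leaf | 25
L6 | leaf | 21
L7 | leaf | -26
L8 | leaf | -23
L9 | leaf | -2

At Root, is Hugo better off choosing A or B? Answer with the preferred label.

A

C (Hugo): max(29, -28) = 29
D (Hugo): max(-9, 8) = 8
A (Zane): min(29, 8) = 8
E (Hugo): max(25, 21, -26) = 25
F (Hugo): max(-23, -2) = -2
B (Zane): min(25, -2) = -2
Hugo prefers the higher value; A=8, B=-2. A is better since 8 > -2.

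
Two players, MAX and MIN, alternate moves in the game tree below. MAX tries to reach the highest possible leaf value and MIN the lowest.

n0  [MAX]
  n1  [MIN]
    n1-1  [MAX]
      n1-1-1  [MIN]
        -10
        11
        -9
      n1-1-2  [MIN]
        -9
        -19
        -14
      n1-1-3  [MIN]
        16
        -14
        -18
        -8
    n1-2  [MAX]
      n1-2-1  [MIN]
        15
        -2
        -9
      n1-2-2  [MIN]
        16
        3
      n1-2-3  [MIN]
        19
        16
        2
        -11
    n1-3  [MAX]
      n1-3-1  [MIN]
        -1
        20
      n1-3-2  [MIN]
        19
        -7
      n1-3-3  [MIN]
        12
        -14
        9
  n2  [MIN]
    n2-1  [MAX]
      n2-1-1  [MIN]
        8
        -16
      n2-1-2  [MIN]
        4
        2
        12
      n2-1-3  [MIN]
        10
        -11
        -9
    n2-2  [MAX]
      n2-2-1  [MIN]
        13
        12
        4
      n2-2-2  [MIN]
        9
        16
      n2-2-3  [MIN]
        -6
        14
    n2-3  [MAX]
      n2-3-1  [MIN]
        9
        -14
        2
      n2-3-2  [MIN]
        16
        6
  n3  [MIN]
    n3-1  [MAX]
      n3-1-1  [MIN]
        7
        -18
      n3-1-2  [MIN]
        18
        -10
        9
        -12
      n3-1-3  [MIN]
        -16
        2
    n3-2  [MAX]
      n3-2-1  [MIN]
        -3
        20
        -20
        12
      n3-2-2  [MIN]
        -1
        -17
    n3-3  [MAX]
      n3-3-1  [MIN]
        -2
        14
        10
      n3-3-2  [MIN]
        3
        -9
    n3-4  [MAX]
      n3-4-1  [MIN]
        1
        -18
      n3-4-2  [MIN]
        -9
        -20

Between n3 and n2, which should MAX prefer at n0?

n2

n3-1-1 (MIN): min(7, -18) = -18
n3-1-2 (MIN): min(18, -10, 9, -12) = -12
n3-1-3 (MIN): min(-16, 2) = -16
n3-1 (MAX): max(-18, -12, -16) = -12
n3-2-1 (MIN): min(-3, 20, -20, 12) = -20
n3-2-2 (MIN): min(-1, -17) = -17
n3-2 (MAX): max(-20, -17) = -17
n3-3-1 (MIN): min(-2, 14, 10) = -2
n3-3-2 (MIN): min(3, -9) = -9
n3-3 (MAX): max(-2, -9) = -2
n3-4-1 (MIN): min(1, -18) = -18
n3-4-2 (MIN): min(-9, -20) = -20
n3-4 (MAX): max(-18, -20) = -18
n3 (MIN): min(-12, -17, -2, -18) = -18
n2-1-1 (MIN): min(8, -16) = -16
n2-1-2 (MIN): min(4, 2, 12) = 2
n2-1-3 (MIN): min(10, -11, -9) = -11
n2-1 (MAX): max(-16, 2, -11) = 2
n2-2-1 (MIN): min(13, 12, 4) = 4
n2-2-2 (MIN): min(9, 16) = 9
n2-2-3 (MIN): min(-6, 14) = -6
n2-2 (MAX): max(4, 9, -6) = 9
n2-3-1 (MIN): min(9, -14, 2) = -14
n2-3-2 (MIN): min(16, 6) = 6
n2-3 (MAX): max(-14, 6) = 6
n2 (MIN): min(2, 9, 6) = 2
MAX prefers the higher value; n3=-18, n2=2. n2 is better since 2 > -18.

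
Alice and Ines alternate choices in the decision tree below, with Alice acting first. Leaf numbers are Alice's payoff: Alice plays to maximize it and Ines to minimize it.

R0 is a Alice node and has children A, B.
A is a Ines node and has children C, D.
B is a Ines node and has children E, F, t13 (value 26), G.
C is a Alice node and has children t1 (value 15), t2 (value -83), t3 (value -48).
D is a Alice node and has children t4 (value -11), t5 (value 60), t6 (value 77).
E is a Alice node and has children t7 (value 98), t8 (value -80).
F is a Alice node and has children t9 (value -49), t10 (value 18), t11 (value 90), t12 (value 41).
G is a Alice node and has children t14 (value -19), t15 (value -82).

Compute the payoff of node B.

-19

E (Alice): max(98, -80) = 98
F (Alice): max(-49, 18, 90, 41) = 90
G (Alice): max(-19, -82) = -19
B (Ines): min(98, 90, 26, -19) = -19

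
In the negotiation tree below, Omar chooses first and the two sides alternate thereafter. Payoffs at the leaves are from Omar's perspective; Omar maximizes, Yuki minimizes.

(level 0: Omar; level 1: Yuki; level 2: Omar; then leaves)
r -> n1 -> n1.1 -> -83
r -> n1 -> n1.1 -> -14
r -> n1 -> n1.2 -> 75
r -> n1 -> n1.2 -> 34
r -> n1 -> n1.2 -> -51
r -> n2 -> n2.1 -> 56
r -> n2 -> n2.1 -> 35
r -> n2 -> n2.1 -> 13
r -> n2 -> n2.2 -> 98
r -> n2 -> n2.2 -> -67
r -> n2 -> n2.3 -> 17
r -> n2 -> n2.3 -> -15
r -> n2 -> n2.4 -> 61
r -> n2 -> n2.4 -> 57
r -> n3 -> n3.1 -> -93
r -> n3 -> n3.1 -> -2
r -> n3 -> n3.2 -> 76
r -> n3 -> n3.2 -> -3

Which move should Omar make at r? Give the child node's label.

n1.1 (Omar): max(-83, -14) = -14
n1.2 (Omar): max(75, 34, -51) = 75
n1 (Yuki): min(-14, 75) = -14
n2.1 (Omar): max(56, 35, 13) = 56
n2.2 (Omar): max(98, -67) = 98
n2.3 (Omar): max(17, -15) = 17
n2.4 (Omar): max(61, 57) = 61
n2 (Yuki): min(56, 98, 17, 61) = 17
n3.1 (Omar): max(-93, -2) = -2
n3.2 (Omar): max(76, -3) = 76
n3 (Yuki): min(-2, 76) = -2
r (Omar): max(-14, 17, -2) = 17
Omar at r wants the highest of {n1=-14, n2=17, n3=-2}, so chooses n2.

n2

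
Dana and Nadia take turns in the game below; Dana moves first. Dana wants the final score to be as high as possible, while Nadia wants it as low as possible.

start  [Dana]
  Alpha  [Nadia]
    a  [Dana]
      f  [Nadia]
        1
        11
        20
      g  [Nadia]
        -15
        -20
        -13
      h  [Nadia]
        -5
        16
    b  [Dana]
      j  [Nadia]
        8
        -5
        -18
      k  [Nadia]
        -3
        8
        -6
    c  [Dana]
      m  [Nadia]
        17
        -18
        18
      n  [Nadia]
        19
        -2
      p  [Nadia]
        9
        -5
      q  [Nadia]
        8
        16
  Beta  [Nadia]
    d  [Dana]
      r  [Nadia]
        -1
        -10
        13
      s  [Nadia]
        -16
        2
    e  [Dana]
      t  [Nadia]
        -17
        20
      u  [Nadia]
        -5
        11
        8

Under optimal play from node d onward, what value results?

-10

r (Nadia): min(-1, -10, 13) = -10
s (Nadia): min(-16, 2) = -16
d (Dana): max(-10, -16) = -10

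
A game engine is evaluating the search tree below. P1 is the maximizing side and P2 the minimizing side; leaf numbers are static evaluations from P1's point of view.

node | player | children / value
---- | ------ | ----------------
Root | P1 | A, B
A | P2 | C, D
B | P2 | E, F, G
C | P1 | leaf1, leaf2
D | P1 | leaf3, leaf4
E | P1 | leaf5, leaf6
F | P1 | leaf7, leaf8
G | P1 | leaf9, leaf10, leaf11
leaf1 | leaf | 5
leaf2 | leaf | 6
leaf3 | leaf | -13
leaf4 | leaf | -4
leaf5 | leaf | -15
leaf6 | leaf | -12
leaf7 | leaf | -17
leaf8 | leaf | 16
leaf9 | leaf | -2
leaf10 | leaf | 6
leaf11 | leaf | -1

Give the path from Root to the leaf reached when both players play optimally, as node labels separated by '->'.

C (P1): max(5, 6) = 6
D (P1): max(-13, -4) = -4
A (P2): min(6, -4) = -4
E (P1): max(-15, -12) = -12
F (P1): max(-17, 16) = 16
G (P1): max(-2, 6, -1) = 6
B (P2): min(-12, 16, 6) = -12
Root (P1): max(-4, -12) = -4
At Root, P1 picks A (highest: -4).
At A, P2 picks D (lowest: -4).
At D, P1 picks leaf4 (highest: -4).
Terminal value -4.

Root -> A -> D -> leaf4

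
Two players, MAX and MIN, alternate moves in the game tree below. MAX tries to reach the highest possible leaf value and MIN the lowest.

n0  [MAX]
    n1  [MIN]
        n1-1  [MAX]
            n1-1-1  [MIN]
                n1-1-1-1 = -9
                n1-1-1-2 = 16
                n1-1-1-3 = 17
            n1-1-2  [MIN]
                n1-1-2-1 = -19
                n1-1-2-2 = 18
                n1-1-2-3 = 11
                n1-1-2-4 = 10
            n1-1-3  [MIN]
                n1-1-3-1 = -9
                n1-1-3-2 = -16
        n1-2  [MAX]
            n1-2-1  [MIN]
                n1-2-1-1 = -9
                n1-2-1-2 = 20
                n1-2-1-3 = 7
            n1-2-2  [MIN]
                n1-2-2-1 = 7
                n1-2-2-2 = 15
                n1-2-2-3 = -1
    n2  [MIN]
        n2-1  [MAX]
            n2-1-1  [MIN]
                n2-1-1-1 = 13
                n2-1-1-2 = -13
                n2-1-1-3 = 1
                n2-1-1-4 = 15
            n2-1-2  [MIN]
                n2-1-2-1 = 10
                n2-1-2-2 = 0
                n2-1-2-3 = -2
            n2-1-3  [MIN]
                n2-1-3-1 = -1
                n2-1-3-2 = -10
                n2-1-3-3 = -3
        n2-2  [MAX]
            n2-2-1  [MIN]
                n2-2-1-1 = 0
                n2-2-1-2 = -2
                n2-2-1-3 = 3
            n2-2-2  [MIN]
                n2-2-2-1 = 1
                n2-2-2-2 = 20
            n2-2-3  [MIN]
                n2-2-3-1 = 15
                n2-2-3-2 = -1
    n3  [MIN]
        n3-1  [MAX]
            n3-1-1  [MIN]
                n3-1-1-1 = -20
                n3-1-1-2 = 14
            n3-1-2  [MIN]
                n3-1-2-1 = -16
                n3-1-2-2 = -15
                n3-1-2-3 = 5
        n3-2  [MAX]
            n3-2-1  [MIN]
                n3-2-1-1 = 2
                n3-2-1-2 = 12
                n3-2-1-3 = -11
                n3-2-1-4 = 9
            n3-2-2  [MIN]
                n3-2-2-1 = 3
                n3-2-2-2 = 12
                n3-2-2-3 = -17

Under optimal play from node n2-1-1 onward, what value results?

n2-1-1 (MIN): min(13, -13, 1, 15) = -13

-13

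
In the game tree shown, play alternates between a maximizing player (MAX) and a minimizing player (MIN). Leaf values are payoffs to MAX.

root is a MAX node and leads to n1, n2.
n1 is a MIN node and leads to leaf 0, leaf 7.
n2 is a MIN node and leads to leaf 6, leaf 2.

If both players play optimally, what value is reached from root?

n1 (MIN): min(0, 7) = 0
n2 (MIN): min(6, 2) = 2
root (MAX): max(0, 2) = 2

2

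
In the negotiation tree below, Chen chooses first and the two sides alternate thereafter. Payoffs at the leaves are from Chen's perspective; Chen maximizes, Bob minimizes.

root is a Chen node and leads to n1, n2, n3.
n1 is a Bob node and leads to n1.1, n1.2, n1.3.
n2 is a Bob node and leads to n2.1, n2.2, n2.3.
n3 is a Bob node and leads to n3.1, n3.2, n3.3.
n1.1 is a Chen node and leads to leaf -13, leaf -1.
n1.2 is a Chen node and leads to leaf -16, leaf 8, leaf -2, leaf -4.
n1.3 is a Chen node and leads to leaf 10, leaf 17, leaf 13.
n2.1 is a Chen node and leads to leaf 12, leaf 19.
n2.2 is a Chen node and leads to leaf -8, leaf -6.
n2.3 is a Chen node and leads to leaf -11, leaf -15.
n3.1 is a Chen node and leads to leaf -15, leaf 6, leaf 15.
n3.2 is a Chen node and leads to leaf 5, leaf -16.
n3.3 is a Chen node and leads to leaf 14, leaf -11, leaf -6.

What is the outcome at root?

5

n1.1 (Chen): max(-13, -1) = -1
n1.2 (Chen): max(-16, 8, -2, -4) = 8
n1.3 (Chen): max(10, 17, 13) = 17
n1 (Bob): min(-1, 8, 17) = -1
n2.1 (Chen): max(12, 19) = 19
n2.2 (Chen): max(-8, -6) = -6
n2.3 (Chen): max(-11, -15) = -11
n2 (Bob): min(19, -6, -11) = -11
n3.1 (Chen): max(-15, 6, 15) = 15
n3.2 (Chen): max(5, -16) = 5
n3.3 (Chen): max(14, -11, -6) = 14
n3 (Bob): min(15, 5, 14) = 5
root (Chen): max(-1, -11, 5) = 5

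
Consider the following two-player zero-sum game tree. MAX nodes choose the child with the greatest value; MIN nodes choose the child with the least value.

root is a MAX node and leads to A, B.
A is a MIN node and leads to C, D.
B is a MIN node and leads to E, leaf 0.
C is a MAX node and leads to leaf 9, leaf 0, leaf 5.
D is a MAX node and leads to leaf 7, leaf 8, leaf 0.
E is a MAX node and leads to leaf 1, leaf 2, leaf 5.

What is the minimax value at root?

8

C (MAX): max(9, 0, 5) = 9
D (MAX): max(7, 8, 0) = 8
A (MIN): min(9, 8) = 8
E (MAX): max(1, 2, 5) = 5
B (MIN): min(5, 0) = 0
root (MAX): max(8, 0) = 8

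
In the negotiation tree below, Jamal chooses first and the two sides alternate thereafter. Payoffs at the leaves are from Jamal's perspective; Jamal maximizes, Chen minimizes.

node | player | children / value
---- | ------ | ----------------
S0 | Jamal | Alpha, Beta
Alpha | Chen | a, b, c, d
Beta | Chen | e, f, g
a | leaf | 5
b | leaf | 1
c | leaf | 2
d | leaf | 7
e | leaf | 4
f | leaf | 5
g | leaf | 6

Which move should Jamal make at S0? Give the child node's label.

Alpha (Chen): min(5, 1, 2, 7) = 1
Beta (Chen): min(4, 5, 6) = 4
S0 (Jamal): max(1, 4) = 4
Jamal at S0 wants the highest of {Alpha=1, Beta=4}, so chooses Beta.

Beta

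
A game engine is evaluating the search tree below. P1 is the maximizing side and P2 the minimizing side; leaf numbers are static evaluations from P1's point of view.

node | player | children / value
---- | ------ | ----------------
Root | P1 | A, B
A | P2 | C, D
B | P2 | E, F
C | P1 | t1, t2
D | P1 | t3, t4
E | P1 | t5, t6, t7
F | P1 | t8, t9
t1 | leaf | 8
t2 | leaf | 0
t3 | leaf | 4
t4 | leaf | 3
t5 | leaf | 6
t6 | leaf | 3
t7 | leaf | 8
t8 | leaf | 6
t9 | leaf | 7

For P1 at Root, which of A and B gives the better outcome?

B

C (P1): max(8, 0) = 8
D (P1): max(4, 3) = 4
A (P2): min(8, 4) = 4
E (P1): max(6, 3, 8) = 8
F (P1): max(6, 7) = 7
B (P2): min(8, 7) = 7
P1 prefers the higher value; A=4, B=7. B is better since 7 > 4.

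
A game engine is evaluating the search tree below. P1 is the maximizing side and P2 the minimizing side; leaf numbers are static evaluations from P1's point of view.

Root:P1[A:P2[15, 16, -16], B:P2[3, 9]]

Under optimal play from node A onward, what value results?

-16

A (P2): min(15, 16, -16) = -16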